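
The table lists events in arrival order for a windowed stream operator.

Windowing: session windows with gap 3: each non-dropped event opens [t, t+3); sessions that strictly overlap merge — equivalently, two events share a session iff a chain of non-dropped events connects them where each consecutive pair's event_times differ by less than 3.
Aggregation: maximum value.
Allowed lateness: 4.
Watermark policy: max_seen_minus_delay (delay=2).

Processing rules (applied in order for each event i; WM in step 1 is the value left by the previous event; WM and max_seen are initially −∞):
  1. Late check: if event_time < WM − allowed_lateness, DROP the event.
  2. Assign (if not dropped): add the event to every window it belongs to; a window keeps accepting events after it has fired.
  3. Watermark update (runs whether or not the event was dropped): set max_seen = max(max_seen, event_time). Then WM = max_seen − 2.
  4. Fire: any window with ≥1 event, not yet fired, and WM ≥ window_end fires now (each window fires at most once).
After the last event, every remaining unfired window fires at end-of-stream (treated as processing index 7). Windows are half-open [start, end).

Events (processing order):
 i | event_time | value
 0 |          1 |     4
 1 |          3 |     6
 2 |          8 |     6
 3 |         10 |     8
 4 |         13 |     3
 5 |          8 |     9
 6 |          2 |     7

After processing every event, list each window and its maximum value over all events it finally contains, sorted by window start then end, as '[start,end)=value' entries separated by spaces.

i=0 t=1 v=4: → [1,4); WM=-1
i=1 t=3 v=6: → [1,6); WM=1
i=2 t=8 v=6: → [8,11); WM=6
i=3 t=10 v=8: → [8,13); WM=8
i=4 t=13 v=3: → [13,16); WM=11
i=5 t=8 v=9: → [8,13); WM=11
i=6 t=2 v=7: DROP (t<11-4); WM=11

[1,6)=6 [8,13)=9 [13,16)=3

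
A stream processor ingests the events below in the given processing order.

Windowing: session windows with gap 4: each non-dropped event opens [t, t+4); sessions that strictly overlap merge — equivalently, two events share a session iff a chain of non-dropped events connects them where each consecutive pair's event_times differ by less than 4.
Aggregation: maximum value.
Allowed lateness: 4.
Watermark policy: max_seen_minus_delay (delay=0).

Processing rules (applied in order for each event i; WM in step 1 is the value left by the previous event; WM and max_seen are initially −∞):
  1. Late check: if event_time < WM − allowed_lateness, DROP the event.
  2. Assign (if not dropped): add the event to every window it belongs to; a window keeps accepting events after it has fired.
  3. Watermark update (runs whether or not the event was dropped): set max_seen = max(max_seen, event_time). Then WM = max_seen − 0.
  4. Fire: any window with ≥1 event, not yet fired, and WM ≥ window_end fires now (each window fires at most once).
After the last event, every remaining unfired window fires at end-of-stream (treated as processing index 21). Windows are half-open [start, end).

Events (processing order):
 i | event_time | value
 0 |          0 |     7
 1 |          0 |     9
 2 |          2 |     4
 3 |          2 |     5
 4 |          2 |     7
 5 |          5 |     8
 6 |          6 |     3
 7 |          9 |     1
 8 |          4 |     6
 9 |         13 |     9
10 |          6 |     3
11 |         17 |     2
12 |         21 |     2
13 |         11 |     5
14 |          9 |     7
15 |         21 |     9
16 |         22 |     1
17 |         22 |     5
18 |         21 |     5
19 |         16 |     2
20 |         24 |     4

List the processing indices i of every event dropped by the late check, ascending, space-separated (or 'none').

i=0 t=0 v=7: → [0,4); WM=0
i=1 t=0 v=9: → [0,4); WM=0
i=2 t=2 v=4: → [0,6); WM=2
i=3 t=2 v=5: → [0,6); WM=2
i=4 t=2 v=7: → [0,6); WM=2
i=5 t=5 v=8: → [0,9); WM=5
i=6 t=6 v=3: → [0,10); WM=6
i=7 t=9 v=1: → [0,13); WM=9
i=8 t=4 v=6: DROP (t<9-4); WM=9
i=9 t=13 v=9: → [13,17); WM=13
i=10 t=6 v=3: DROP (t<13-4); WM=13
i=11 t=17 v=2: → [17,21); WM=17
i=12 t=21 v=2: → [21,25); WM=21
i=13 t=11 v=5: DROP (t<21-4); WM=21
i=14 t=9 v=7: DROP (t<21-4); WM=21
i=15 t=21 v=9: → [21,25); WM=21
i=16 t=22 v=1: → [21,26); WM=22
i=17 t=22 v=5: → [21,26); WM=22
i=18 t=21 v=5: → [21,26); WM=22
i=19 t=16 v=2: DROP (t<22-4); WM=22
i=20 t=24 v=4: → [21,28); WM=24

8 10 13 14 19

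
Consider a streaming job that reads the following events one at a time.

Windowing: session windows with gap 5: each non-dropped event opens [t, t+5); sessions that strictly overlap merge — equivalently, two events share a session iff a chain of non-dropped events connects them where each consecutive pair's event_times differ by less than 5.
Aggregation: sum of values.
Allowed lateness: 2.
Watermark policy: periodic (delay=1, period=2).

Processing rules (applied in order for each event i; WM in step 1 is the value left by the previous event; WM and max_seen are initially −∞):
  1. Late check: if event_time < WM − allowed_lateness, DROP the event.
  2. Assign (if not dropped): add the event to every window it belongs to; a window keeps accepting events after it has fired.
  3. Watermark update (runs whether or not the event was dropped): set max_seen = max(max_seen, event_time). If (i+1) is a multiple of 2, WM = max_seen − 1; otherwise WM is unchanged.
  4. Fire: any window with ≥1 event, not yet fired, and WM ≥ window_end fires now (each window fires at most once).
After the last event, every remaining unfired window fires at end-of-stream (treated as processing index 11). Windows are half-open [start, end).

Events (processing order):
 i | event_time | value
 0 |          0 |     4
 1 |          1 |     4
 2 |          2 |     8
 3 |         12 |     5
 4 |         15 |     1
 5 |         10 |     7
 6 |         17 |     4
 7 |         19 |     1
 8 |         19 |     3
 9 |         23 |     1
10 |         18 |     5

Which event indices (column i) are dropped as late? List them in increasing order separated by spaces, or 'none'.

i=0 t=0 v=4: → [0,5); WM=−∞
i=1 t=1 v=4: → [0,6); WM=0
i=2 t=2 v=8: → [0,7); WM=0
i=3 t=12 v=5: → [12,17); WM=11
i=4 t=15 v=1: → [12,20); WM=11
i=5 t=10 v=7: → [10,20); WM=14
i=6 t=17 v=4: → [10,22); WM=14
i=7 t=19 v=1: → [10,24); WM=18
i=8 t=19 v=3: → [10,24); WM=18
i=9 t=23 v=1: → [10,28); WM=22
i=10 t=18 v=5: DROP (t<22-2); WM=22

10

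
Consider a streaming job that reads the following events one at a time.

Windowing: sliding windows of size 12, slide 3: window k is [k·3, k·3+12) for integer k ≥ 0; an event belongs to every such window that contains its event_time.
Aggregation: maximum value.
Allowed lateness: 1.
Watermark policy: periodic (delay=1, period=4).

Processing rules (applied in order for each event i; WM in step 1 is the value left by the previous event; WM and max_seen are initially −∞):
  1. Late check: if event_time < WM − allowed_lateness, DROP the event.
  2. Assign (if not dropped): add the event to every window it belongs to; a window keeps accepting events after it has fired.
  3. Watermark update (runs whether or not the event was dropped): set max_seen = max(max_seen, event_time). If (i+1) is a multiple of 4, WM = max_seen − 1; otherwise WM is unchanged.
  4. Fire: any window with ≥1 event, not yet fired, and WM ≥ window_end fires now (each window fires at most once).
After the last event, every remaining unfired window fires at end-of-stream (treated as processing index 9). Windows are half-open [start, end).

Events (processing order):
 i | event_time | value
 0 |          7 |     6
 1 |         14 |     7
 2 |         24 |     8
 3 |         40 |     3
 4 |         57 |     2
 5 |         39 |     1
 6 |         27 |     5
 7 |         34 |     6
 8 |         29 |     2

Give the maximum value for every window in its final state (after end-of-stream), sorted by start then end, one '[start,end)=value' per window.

[0,12)=6 [3,15)=7 [6,18)=7 [9,21)=7 [12,24)=7 [15,27)=8 [18,30)=8 [21,33)=8 [24,36)=8 [30,42)=3 [33,45)=3 [36,48)=3 [39,51)=3 [48,60)=2 [51,63)=2 [54,66)=2 [57,69)=2

i=0 t=7 v=6: → [6,18),[3,15),[0,12); WM=−∞
i=1 t=14 v=7: → [12,24),[9,21),[6,18),[3,15); WM=−∞
i=2 t=24 v=8: → [24,36),[21,33),[18,30),[15,27); WM=−∞
i=3 t=40 v=3: → [39,51),[36,48),[33,45),[30,42); WM=39; [0,12) fires=6 [3,15) fires=7 [6,18) fires=7 [9,21) fires=7 [12,24) fires=7 [15,27) fires=8 [18,30) fires=8 [21,33) fires=8 [24,36) fires=8
i=4 t=57 v=2: → [57,69),[54,66),[51,63),[48,60); WM=39
i=5 t=39 v=1: → [39,51),[36,48),[33,45),[30,42); WM=39
i=6 t=27 v=5: DROP (t<39-1); WM=39
i=7 t=34 v=6: DROP (t<39-1); WM=56; [30,42) fires=3 [33,45) fires=3 [36,48) fires=3 [39,51) fires=3
i=8 t=29 v=2: DROP (t<56-1); WM=56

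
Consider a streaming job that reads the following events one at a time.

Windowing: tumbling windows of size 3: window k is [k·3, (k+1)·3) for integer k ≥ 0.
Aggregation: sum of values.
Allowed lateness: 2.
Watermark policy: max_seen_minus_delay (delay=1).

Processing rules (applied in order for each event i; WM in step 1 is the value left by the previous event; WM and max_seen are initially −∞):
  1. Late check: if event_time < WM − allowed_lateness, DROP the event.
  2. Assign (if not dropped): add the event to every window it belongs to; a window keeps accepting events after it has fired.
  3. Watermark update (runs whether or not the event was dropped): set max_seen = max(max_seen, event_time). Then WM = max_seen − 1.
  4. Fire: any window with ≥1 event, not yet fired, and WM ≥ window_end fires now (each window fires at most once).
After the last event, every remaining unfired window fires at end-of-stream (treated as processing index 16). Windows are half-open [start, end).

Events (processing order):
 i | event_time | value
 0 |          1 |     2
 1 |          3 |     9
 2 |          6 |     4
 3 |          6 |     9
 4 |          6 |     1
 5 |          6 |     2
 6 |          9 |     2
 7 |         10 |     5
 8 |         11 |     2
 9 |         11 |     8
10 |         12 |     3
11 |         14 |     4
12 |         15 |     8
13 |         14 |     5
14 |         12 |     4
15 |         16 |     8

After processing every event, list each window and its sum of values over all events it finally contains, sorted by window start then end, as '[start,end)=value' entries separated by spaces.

i=0 t=1 v=2: → [0,3); WM=0
i=1 t=3 v=9: → [3,6); WM=2
i=2 t=6 v=4: → [6,9); WM=5; [0,3) fires=2
i=3 t=6 v=9: → [6,9); WM=5
i=4 t=6 v=1: → [6,9); WM=5
i=5 t=6 v=2: → [6,9); WM=5
i=6 t=9 v=2: → [9,12); WM=8; [3,6) fires=9
i=7 t=10 v=5: → [9,12); WM=9; [6,9) fires=16
i=8 t=11 v=2: → [9,12); WM=10
i=9 t=11 v=8: → [9,12); WM=10
i=10 t=12 v=3: → [12,15); WM=11
i=11 t=14 v=4: → [12,15); WM=13; [9,12) fires=17
i=12 t=15 v=8: → [15,18); WM=14
i=13 t=14 v=5: → [12,15); WM=14
i=14 t=12 v=4: → [12,15); WM=14
i=15 t=16 v=8: → [15,18); WM=15; [12,15) fires=16

[0,3)=2 [3,6)=9 [6,9)=16 [9,12)=17 [12,15)=16 [15,18)=16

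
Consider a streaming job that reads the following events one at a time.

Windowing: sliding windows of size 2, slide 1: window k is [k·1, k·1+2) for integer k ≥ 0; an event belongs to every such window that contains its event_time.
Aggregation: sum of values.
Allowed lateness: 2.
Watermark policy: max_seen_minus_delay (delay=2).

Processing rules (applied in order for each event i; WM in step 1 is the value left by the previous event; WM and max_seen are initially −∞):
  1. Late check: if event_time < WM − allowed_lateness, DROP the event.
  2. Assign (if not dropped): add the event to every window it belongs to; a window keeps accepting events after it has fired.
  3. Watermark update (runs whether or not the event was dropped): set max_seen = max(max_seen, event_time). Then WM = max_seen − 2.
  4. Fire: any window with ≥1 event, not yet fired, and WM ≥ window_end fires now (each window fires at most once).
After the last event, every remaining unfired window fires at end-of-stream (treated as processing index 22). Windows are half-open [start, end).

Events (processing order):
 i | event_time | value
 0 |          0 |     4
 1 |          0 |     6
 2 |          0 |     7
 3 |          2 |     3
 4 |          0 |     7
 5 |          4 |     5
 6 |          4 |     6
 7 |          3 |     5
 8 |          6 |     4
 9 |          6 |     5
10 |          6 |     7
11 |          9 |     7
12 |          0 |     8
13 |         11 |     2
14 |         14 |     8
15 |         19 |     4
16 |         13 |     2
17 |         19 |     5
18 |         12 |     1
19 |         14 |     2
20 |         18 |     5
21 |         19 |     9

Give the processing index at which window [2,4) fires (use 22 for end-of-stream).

8

i=0 t=0 v=4: → [0,2); WM=-2
i=1 t=0 v=6: → [0,2); WM=-2
i=2 t=0 v=7: → [0,2); WM=-2
i=3 t=2 v=3: → [2,4),[1,3); WM=0
i=4 t=0 v=7: → [0,2); WM=0
i=5 t=4 v=5: → [4,6),[3,5); WM=2; [0,2) fires=24
i=6 t=4 v=6: → [4,6),[3,5); WM=2
i=7 t=3 v=5: → [3,5),[2,4); WM=2
i=8 t=6 v=4: → [6,8),[5,7); WM=4; [1,3) fires=3 [2,4) fires=8
i=9 t=6 v=5: → [6,8),[5,7); WM=4
i=10 t=6 v=7: → [6,8),[5,7); WM=4
i=11 t=9 v=7: → [9,11),[8,10); WM=7; [3,5) fires=16 [4,6) fires=11 [5,7) fires=16
i=12 t=0 v=8: DROP (t<7-2); WM=7
i=13 t=11 v=2: → [11,13),[10,12); WM=9; [6,8) fires=16
i=14 t=14 v=8: → [14,16),[13,15); WM=12; [8,10) fires=7 [9,11) fires=7 [10,12) fires=2
i=15 t=19 v=4: → [19,21),[18,20); WM=17; [11,13) fires=2 [13,15) fires=8 [14,16) fires=8
i=16 t=13 v=2: DROP (t<17-2); WM=17
i=17 t=19 v=5: → [19,21),[18,20); WM=17
i=18 t=12 v=1: DROP (t<17-2); WM=17
i=19 t=14 v=2: DROP (t<17-2); WM=17
i=20 t=18 v=5: → [18,20),[17,19); WM=17
i=21 t=19 v=9: → [19,21),[18,20); WM=17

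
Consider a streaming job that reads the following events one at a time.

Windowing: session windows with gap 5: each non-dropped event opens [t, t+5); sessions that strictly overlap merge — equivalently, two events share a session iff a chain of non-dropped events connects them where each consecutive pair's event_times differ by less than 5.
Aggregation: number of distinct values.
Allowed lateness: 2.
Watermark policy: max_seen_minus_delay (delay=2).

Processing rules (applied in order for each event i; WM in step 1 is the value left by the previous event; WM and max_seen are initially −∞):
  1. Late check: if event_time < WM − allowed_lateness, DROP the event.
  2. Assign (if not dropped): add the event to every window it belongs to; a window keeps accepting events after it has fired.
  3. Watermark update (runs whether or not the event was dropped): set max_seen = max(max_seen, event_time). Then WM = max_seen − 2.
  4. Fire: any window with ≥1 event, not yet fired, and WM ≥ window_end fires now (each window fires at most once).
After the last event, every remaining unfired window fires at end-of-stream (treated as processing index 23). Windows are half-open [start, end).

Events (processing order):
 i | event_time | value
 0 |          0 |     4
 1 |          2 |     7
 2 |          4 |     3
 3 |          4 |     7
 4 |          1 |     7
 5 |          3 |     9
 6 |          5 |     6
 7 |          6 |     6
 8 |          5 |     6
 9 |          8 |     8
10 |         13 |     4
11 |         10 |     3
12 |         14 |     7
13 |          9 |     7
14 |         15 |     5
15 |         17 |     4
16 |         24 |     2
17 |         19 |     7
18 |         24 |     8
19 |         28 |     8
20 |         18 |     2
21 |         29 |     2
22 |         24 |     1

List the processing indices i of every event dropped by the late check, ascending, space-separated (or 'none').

13 17 20 22

i=0 t=0 v=4: → [0,5); WM=-2
i=1 t=2 v=7: → [0,7); WM=0
i=2 t=4 v=3: → [0,9); WM=2
i=3 t=4 v=7: → [0,9); WM=2
i=4 t=1 v=7: → [0,9); WM=2
i=5 t=3 v=9: → [0,9); WM=2
i=6 t=5 v=6: → [0,10); WM=3
i=7 t=6 v=6: → [0,11); WM=4
i=8 t=5 v=6: → [0,11); WM=4
i=9 t=8 v=8: → [0,13); WM=6
i=10 t=13 v=4: → [13,18); WM=11
i=11 t=10 v=3: → [0,18); WM=11
i=12 t=14 v=7: → [0,19); WM=12
i=13 t=9 v=7: DROP (t<12-2); WM=12
i=14 t=15 v=5: → [0,20); WM=13
i=15 t=17 v=4: → [0,22); WM=15
i=16 t=24 v=2: → [24,29); WM=22
i=17 t=19 v=7: DROP (t<22-2); WM=22
i=18 t=24 v=8: → [24,29); WM=22
i=19 t=28 v=8: → [24,33); WM=26
i=20 t=18 v=2: DROP (t<26-2); WM=26
i=21 t=29 v=2: → [24,34); WM=27
i=22 t=24 v=1: DROP (t<27-2); WM=27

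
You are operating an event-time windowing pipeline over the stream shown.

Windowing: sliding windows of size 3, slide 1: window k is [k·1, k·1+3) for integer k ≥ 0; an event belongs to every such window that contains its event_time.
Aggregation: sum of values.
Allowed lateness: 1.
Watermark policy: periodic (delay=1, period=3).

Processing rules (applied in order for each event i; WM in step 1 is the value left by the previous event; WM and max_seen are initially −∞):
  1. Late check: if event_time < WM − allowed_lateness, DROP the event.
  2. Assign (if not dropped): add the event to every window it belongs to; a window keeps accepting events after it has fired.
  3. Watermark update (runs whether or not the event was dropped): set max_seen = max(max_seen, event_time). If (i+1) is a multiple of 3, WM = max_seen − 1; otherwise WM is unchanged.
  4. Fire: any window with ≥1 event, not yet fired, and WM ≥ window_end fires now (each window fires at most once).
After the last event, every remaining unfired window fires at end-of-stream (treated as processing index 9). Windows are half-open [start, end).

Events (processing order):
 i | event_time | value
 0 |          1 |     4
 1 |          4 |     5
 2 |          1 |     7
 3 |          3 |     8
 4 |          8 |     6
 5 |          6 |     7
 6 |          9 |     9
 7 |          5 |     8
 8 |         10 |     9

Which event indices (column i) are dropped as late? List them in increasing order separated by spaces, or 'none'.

7

i=0 t=1 v=4: → [1,4),[0,3); WM=−∞
i=1 t=4 v=5: → [4,7),[3,6),[2,5); WM=−∞
i=2 t=1 v=7: → [1,4),[0,3); WM=3; [0,3) fires=11
i=3 t=3 v=8: → [3,6),[2,5),[1,4); WM=3
i=4 t=8 v=6: → [8,11),[7,10),[6,9); WM=3
i=5 t=6 v=7: → [6,9),[5,8),[4,7); WM=7; [1,4) fires=19 [2,5) fires=13 [3,6) fires=13 [4,7) fires=12
i=6 t=9 v=9: → [9,12),[8,11),[7,10); WM=7
i=7 t=5 v=8: DROP (t<7-1); WM=7
i=8 t=10 v=9: → [10,13),[9,12),[8,11); WM=9; [5,8) fires=7 [6,9) fires=13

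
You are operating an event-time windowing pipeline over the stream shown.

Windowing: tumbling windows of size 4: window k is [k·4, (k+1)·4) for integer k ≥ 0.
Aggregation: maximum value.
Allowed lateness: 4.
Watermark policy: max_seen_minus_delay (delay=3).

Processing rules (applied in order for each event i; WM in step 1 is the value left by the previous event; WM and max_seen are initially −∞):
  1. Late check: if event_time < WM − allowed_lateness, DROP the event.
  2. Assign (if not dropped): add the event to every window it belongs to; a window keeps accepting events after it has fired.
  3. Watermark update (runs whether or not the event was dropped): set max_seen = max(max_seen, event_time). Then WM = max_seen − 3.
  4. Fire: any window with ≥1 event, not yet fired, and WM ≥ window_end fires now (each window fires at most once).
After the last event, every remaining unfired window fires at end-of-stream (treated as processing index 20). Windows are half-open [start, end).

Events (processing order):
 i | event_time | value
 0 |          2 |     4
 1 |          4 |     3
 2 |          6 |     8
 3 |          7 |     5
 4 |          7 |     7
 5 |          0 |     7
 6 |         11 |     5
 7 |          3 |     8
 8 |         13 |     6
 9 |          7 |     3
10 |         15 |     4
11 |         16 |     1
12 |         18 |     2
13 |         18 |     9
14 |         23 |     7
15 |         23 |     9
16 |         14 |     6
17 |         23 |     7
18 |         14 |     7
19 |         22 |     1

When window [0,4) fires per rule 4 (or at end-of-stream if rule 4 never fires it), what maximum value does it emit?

4

i=0 t=2 v=4: → [0,4); WM=-1
i=1 t=4 v=3: → [4,8); WM=1
i=2 t=6 v=8: → [4,8); WM=3
i=3 t=7 v=5: → [4,8); WM=4; [0,4) fires=4
i=4 t=7 v=7: → [4,8); WM=4
i=5 t=0 v=7: → [0,4); WM=4
i=6 t=11 v=5: → [8,12); WM=8; [4,8) fires=8
i=7 t=3 v=8: DROP (t<8-4); WM=8
i=8 t=13 v=6: → [12,16); WM=10
i=9 t=7 v=3: → [4,8); WM=10
i=10 t=15 v=4: → [12,16); WM=12; [8,12) fires=5
i=11 t=16 v=1: → [16,20); WM=13
i=12 t=18 v=2: → [16,20); WM=15
i=13 t=18 v=9: → [16,20); WM=15
i=14 t=23 v=7: → [20,24); WM=20; [12,16) fires=6 [16,20) fires=9
i=15 t=23 v=9: → [20,24); WM=20
i=16 t=14 v=6: DROP (t<20-4); WM=20
i=17 t=23 v=7: → [20,24); WM=20
i=18 t=14 v=7: DROP (t<20-4); WM=20
i=19 t=22 v=1: → [20,24); WM=20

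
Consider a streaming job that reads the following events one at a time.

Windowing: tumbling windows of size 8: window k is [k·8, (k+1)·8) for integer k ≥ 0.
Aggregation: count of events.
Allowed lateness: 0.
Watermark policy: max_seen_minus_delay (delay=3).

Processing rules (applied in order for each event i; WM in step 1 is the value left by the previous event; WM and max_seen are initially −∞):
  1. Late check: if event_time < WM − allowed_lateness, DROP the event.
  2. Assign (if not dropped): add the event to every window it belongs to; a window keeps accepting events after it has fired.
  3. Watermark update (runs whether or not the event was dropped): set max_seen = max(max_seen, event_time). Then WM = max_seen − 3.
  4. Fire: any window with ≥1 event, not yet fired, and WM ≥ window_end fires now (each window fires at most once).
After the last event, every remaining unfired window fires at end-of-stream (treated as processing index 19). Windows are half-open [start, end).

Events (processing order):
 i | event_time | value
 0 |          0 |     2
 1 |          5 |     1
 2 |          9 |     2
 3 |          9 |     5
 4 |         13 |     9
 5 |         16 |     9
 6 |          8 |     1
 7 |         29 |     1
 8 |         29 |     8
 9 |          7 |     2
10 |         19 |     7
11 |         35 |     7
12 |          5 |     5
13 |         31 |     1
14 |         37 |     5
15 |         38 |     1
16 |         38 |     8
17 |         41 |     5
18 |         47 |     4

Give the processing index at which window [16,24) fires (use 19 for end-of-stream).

7

i=0 t=0 v=2: → [0,8); WM=-3
i=1 t=5 v=1: → [0,8); WM=2
i=2 t=9 v=2: → [8,16); WM=6
i=3 t=9 v=5: → [8,16); WM=6
i=4 t=13 v=9: → [8,16); WM=10; [0,8) fires=2
i=5 t=16 v=9: → [16,24); WM=13
i=6 t=8 v=1: DROP (t<13-0); WM=13
i=7 t=29 v=1: → [24,32); WM=26; [8,16) fires=3 [16,24) fires=1
i=8 t=29 v=8: → [24,32); WM=26
i=9 t=7 v=2: DROP (t<26-0); WM=26
i=10 t=19 v=7: DROP (t<26-0); WM=26
i=11 t=35 v=7: → [32,40); WM=32; [24,32) fires=2
i=12 t=5 v=5: DROP (t<32-0); WM=32
i=13 t=31 v=1: DROP (t<32-0); WM=32
i=14 t=37 v=5: → [32,40); WM=34
i=15 t=38 v=1: → [32,40); WM=35
i=16 t=38 v=8: → [32,40); WM=35
i=17 t=41 v=5: → [40,48); WM=38
i=18 t=47 v=4: → [40,48); WM=44; [32,40) fires=4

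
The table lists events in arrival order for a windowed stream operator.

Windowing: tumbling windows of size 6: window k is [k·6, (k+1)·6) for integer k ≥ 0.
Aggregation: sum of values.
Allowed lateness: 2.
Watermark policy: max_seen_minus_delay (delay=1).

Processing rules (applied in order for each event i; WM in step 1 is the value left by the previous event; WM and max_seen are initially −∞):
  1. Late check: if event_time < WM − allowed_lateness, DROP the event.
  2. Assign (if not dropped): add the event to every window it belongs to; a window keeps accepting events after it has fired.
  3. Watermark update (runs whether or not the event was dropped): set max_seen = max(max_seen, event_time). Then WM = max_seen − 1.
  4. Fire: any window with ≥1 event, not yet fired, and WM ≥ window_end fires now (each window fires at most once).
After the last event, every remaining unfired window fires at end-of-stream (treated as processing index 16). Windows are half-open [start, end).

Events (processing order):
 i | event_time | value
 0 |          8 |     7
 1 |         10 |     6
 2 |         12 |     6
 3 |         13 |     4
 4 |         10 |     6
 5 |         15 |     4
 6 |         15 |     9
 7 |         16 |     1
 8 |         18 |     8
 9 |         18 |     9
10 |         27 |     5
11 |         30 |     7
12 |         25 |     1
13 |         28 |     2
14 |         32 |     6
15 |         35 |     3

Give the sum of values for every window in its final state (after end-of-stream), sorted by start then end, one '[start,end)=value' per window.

i=0 t=8 v=7: → [6,12); WM=7
i=1 t=10 v=6: → [6,12); WM=9
i=2 t=12 v=6: → [12,18); WM=11
i=3 t=13 v=4: → [12,18); WM=12; [6,12) fires=13
i=4 t=10 v=6: → [6,12); WM=12
i=5 t=15 v=4: → [12,18); WM=14
i=6 t=15 v=9: → [12,18); WM=14
i=7 t=16 v=1: → [12,18); WM=15
i=8 t=18 v=8: → [18,24); WM=17
i=9 t=18 v=9: → [18,24); WM=17
i=10 t=27 v=5: → [24,30); WM=26; [12,18) fires=24 [18,24) fires=17
i=11 t=30 v=7: → [30,36); WM=29
i=12 t=25 v=1: DROP (t<29-2); WM=29
i=13 t=28 v=2: → [24,30); WM=29
i=14 t=32 v=6: → [30,36); WM=31; [24,30) fires=7
i=15 t=35 v=3: → [30,36); WM=34

[6,12)=19 [12,18)=24 [18,24)=17 [24,30)=7 [30,36)=16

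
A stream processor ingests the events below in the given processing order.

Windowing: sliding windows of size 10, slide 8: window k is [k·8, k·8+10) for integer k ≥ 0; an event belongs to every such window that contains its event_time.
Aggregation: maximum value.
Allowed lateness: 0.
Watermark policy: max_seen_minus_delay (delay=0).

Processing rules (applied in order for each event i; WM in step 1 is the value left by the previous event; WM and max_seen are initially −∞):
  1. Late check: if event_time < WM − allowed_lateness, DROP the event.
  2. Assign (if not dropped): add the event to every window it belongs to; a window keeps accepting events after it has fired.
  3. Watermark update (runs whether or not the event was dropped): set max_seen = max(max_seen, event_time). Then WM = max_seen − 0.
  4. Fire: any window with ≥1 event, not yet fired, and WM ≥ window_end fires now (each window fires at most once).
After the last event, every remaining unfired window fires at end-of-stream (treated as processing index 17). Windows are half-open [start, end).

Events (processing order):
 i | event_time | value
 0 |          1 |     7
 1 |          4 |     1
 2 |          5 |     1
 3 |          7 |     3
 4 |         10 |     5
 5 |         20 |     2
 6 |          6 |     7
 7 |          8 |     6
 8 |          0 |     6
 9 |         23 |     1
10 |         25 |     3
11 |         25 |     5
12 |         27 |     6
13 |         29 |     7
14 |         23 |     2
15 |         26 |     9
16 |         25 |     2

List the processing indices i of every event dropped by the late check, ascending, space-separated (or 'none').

6 7 8 14 15 16

i=0 t=1 v=7: → [0,10); WM=1
i=1 t=4 v=1: → [0,10); WM=4
i=2 t=5 v=1: → [0,10); WM=5
i=3 t=7 v=3: → [0,10); WM=7
i=4 t=10 v=5: → [8,18); WM=10; [0,10) fires=7
i=5 t=20 v=2: → [16,26); WM=20; [8,18) fires=5
i=6 t=6 v=7: DROP (t<20-0); WM=20
i=7 t=8 v=6: DROP (t<20-0); WM=20
i=8 t=0 v=6: DROP (t<20-0); WM=20
i=9 t=23 v=1: → [16,26); WM=23
i=10 t=25 v=3: → [24,34),[16,26); WM=25
i=11 t=25 v=5: → [24,34),[16,26); WM=25
i=12 t=27 v=6: → [24,34); WM=27; [16,26) fires=5
i=13 t=29 v=7: → [24,34); WM=29
i=14 t=23 v=2: DROP (t<29-0); WM=29
i=15 t=26 v=9: DROP (t<29-0); WM=29
i=16 t=25 v=2: DROP (t<29-0); WM=29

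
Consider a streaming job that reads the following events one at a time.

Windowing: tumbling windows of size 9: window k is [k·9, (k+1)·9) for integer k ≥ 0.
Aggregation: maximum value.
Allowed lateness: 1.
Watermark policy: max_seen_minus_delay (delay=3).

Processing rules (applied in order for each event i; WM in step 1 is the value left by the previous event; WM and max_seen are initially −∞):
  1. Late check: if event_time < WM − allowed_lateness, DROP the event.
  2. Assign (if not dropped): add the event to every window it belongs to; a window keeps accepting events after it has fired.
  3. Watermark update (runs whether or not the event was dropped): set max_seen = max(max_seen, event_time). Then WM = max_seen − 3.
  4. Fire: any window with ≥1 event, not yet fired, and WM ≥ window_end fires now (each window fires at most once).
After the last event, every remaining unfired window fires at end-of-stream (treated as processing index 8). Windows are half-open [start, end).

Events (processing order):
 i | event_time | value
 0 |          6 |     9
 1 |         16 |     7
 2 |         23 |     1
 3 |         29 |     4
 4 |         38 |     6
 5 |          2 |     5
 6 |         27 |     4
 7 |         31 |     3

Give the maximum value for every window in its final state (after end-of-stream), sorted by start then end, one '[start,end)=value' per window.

[0,9)=9 [9,18)=7 [18,27)=1 [27,36)=4 [36,45)=6

i=0 t=6 v=9: → [0,9); WM=3
i=1 t=16 v=7: → [9,18); WM=13; [0,9) fires=9
i=2 t=23 v=1: → [18,27); WM=20; [9,18) fires=7
i=3 t=29 v=4: → [27,36); WM=26
i=4 t=38 v=6: → [36,45); WM=35; [18,27) fires=1
i=5 t=2 v=5: DROP (t<35-1); WM=35
i=6 t=27 v=4: DROP (t<35-1); WM=35
i=7 t=31 v=3: DROP (t<35-1); WM=35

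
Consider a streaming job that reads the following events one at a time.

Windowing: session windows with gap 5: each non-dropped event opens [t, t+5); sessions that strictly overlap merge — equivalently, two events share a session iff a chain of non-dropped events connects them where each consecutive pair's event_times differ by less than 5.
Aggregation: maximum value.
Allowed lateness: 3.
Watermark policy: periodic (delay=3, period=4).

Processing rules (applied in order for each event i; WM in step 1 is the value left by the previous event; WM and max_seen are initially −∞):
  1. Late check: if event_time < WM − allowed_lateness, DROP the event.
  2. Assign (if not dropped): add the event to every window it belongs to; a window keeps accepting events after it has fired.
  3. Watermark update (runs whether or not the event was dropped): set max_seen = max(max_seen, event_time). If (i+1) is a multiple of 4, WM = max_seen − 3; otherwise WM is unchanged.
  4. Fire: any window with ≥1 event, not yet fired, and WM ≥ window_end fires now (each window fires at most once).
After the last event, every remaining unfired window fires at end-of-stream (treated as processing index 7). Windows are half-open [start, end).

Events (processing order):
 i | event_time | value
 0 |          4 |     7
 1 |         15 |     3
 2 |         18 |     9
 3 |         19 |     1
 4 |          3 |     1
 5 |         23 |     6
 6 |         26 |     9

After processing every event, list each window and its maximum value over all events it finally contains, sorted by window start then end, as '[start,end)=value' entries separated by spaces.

[4,9)=7 [15,31)=9

i=0 t=4 v=7: → [4,9); WM=−∞
i=1 t=15 v=3: → [15,20); WM=−∞
i=2 t=18 v=9: → [15,23); WM=−∞
i=3 t=19 v=1: → [15,24); WM=16
i=4 t=3 v=1: DROP (t<16-3); WM=16
i=5 t=23 v=6: → [15,28); WM=16
i=6 t=26 v=9: → [15,31); WM=16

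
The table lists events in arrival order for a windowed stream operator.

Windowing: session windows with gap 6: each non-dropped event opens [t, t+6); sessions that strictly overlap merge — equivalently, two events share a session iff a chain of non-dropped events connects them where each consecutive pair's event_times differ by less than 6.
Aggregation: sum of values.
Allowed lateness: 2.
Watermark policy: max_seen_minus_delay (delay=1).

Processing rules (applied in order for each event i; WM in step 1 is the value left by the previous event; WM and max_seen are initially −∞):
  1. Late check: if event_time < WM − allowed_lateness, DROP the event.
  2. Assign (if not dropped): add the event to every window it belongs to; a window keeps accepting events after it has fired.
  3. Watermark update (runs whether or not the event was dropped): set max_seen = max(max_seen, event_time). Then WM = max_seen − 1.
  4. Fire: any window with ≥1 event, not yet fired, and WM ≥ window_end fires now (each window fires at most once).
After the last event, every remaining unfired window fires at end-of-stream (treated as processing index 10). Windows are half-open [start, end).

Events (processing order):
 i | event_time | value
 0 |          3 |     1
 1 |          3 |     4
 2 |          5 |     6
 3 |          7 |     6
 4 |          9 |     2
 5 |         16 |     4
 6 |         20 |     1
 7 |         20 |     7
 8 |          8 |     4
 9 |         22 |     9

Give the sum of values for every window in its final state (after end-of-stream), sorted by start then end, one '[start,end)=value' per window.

[3,15)=19 [16,28)=21

i=0 t=3 v=1: → [3,9); WM=2
i=1 t=3 v=4: → [3,9); WM=2
i=2 t=5 v=6: → [3,11); WM=4
i=3 t=7 v=6: → [3,13); WM=6
i=4 t=9 v=2: → [3,15); WM=8
i=5 t=16 v=4: → [16,22); WM=15
i=6 t=20 v=1: → [16,26); WM=19
i=7 t=20 v=7: → [16,26); WM=19
i=8 t=8 v=4: DROP (t<19-2); WM=19
i=9 t=22 v=9: → [16,28); WM=21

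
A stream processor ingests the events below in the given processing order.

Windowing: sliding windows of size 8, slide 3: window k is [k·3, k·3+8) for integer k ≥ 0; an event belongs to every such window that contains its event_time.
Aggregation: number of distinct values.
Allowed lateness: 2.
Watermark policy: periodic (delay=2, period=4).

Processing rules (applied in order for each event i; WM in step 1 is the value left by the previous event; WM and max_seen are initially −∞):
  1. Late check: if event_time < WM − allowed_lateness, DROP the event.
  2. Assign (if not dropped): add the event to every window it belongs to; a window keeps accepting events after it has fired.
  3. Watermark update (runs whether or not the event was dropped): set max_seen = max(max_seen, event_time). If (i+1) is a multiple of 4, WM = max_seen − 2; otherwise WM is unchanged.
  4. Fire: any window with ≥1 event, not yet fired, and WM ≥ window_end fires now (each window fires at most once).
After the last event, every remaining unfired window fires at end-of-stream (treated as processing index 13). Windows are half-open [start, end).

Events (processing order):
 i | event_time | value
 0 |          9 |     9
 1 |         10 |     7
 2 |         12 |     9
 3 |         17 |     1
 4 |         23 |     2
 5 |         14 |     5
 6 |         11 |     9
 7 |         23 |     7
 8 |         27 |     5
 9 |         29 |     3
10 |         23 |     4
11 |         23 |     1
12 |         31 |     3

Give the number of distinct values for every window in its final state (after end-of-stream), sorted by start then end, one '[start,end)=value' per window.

[3,11)=2 [6,14)=2 [9,17)=3 [12,20)=3 [15,23)=1 [18,26)=4 [21,29)=5 [24,32)=2 [27,35)=2 [30,38)=1

i=0 t=9 v=9: → [9,17),[6,14),[3,11); WM=−∞
i=1 t=10 v=7: → [9,17),[6,14),[3,11); WM=−∞
i=2 t=12 v=9: → [12,20),[9,17),[6,14); WM=−∞
i=3 t=17 v=1: → [15,23),[12,20); WM=15; [3,11) fires=2 [6,14) fires=2
i=4 t=23 v=2: → [21,29),[18,26); WM=15
i=5 t=14 v=5: → [12,20),[9,17); WM=15
i=6 t=11 v=9: DROP (t<15-2); WM=15
i=7 t=23 v=7: → [21,29),[18,26); WM=21; [9,17) fires=3 [12,20) fires=3
i=8 t=27 v=5: → [27,35),[24,32),[21,29); WM=21
i=9 t=29 v=3: → [27,35),[24,32); WM=21
i=10 t=23 v=4: → [21,29),[18,26); WM=21
i=11 t=23 v=1: → [21,29),[18,26); WM=27; [15,23) fires=1 [18,26) fires=4
i=12 t=31 v=3: → [30,38),[27,35),[24,32); WM=27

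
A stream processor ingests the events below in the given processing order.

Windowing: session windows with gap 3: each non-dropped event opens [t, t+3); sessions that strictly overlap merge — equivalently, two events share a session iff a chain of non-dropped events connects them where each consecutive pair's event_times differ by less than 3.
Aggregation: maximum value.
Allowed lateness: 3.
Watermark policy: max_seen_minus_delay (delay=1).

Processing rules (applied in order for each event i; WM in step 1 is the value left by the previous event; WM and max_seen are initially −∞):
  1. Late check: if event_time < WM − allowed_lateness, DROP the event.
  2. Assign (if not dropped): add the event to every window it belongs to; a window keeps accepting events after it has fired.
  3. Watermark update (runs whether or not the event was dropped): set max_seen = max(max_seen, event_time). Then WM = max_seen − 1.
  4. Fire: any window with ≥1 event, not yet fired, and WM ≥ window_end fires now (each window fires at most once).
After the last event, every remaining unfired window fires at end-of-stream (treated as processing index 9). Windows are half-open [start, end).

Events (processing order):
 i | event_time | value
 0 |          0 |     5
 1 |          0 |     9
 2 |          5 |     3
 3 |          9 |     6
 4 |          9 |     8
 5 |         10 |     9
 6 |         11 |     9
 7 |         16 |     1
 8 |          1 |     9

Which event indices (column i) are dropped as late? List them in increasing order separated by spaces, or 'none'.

8

i=0 t=0 v=5: → [0,3); WM=-1
i=1 t=0 v=9: → [0,3); WM=-1
i=2 t=5 v=3: → [5,8); WM=4
i=3 t=9 v=6: → [9,12); WM=8
i=4 t=9 v=8: → [9,12); WM=8
i=5 t=10 v=9: → [9,13); WM=9
i=6 t=11 v=9: → [9,14); WM=10
i=7 t=16 v=1: → [16,19); WM=15
i=8 t=1 v=9: DROP (t<15-3); WM=15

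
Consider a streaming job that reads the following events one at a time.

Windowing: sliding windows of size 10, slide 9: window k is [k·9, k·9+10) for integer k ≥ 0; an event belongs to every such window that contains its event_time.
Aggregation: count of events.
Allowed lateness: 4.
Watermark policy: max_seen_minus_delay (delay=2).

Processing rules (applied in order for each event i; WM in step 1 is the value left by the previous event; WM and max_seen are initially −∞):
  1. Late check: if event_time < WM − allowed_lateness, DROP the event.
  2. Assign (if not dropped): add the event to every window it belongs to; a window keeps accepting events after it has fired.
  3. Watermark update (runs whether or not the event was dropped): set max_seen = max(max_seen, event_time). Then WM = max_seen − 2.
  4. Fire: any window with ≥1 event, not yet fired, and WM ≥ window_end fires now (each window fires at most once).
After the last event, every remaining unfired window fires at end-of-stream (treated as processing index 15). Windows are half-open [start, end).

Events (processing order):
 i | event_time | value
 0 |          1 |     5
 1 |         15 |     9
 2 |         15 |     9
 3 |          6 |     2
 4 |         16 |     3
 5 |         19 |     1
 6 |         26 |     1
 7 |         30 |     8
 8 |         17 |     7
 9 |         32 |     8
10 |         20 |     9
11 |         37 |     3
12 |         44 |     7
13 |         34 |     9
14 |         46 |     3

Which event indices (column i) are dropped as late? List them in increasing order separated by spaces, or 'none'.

3 8 10 13

i=0 t=1 v=5: → [0,10); WM=-1
i=1 t=15 v=9: → [9,19); WM=13; [0,10) fires=1
i=2 t=15 v=9: → [9,19); WM=13
i=3 t=6 v=2: DROP (t<13-4); WM=13
i=4 t=16 v=3: → [9,19); WM=14
i=5 t=19 v=1: → [18,28); WM=17
i=6 t=26 v=1: → [18,28); WM=24; [9,19) fires=3
i=7 t=30 v=8: → [27,37); WM=28; [18,28) fires=2
i=8 t=17 v=7: DROP (t<28-4); WM=28
i=9 t=32 v=8: → [27,37); WM=30
i=10 t=20 v=9: DROP (t<30-4); WM=30
i=11 t=37 v=3: → [36,46); WM=35
i=12 t=44 v=7: → [36,46); WM=42; [27,37) fires=2
i=13 t=34 v=9: DROP (t<42-4); WM=42
i=14 t=46 v=3: → [45,55); WM=44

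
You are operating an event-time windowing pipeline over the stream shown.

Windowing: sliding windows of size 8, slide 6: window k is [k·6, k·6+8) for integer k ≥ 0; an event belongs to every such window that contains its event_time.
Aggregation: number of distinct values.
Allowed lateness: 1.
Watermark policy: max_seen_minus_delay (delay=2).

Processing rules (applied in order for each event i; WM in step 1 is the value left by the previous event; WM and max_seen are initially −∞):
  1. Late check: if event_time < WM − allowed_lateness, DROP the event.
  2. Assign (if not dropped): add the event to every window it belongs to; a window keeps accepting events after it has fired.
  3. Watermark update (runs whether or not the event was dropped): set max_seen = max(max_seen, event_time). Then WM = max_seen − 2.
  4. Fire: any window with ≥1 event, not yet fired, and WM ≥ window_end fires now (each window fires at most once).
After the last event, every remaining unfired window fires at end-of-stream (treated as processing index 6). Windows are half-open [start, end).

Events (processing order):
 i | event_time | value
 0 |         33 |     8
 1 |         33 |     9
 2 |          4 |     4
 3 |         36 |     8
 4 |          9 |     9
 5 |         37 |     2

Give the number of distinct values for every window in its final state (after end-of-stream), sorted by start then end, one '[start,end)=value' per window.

i=0 t=33 v=8: → [30,38); WM=31
i=1 t=33 v=9: → [30,38); WM=31
i=2 t=4 v=4: DROP (t<31-1); WM=31
i=3 t=36 v=8: → [36,44),[30,38); WM=34
i=4 t=9 v=9: DROP (t<34-1); WM=34
i=5 t=37 v=2: → [36,44),[30,38); WM=35

[30,38)=3 [36,44)=2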